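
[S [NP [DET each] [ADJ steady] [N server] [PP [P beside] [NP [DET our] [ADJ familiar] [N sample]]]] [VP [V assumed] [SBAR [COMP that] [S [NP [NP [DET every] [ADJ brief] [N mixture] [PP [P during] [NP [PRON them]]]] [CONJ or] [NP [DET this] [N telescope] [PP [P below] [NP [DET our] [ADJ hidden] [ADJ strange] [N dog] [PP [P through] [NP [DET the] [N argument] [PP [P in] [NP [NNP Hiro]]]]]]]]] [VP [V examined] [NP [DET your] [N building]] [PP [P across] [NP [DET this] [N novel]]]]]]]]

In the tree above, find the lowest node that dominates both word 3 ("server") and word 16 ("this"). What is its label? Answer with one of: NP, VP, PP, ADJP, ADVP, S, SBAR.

S

Both words fall inside [S each steady server beside our familiar sample assumed that every brief mixture during them or this telescope below our hidden strange dog through the argument in Hiro examined your building across this novel] (words 1–33), and no smaller constituent contains them both. Label: S.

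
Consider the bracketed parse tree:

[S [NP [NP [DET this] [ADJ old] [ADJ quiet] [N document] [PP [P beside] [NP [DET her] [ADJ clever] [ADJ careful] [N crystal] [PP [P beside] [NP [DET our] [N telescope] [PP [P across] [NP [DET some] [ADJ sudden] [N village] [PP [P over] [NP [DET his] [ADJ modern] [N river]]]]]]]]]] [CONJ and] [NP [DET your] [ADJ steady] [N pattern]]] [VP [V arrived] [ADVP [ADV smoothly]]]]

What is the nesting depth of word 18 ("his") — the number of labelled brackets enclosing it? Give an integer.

12

Counting open brackets not yet closed at "his": [S [NP [NP [PP [NP [PP [NP [PP [NP [PP [NP [DET = 12.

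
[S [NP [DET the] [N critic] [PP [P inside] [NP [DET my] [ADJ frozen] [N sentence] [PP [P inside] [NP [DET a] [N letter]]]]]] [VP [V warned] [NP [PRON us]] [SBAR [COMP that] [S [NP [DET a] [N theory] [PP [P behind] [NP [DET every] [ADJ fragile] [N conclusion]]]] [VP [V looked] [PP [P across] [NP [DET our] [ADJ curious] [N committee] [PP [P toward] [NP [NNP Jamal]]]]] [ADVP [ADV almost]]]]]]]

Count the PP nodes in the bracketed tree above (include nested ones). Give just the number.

5

Scanning left to right, an opening `[PP` appears at word positions 3, 7, 15, 20, 24 — 5 in total.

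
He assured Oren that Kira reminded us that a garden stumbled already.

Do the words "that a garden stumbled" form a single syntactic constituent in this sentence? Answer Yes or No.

No

The sequence begins inside the complementizer "that" and ends inside the clause "a garden stumbled already"; it crosses a phrase boundary, so no single node in the tree spans exactly those words.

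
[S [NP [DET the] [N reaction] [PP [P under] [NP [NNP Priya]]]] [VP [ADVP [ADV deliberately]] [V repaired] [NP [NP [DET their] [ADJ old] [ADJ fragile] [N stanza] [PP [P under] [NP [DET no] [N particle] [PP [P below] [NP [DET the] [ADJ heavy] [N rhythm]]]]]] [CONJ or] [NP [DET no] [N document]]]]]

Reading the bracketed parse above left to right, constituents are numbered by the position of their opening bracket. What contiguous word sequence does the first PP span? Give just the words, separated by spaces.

under Priya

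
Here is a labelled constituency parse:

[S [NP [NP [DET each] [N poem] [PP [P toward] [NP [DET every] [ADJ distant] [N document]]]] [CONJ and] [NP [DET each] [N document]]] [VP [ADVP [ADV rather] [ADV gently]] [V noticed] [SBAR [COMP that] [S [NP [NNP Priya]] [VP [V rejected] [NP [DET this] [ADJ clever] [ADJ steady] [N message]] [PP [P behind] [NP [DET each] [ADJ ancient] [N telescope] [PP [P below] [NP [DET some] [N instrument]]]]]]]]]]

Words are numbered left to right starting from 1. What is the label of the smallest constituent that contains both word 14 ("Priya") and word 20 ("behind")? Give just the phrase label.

The smallest bracket enclosing both words is [S Priya rejected this clever steady message behind each ancient telescope below some instrument], so the label is S.

S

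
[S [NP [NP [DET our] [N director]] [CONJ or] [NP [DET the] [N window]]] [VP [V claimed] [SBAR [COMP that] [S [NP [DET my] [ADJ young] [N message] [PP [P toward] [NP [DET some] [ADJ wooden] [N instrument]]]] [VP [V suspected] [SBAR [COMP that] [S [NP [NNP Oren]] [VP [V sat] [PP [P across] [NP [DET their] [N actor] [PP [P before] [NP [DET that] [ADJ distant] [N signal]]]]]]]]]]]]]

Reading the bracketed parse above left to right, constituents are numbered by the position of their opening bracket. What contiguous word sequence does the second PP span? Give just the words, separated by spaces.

The PP opening brackets appear, in order, over: "toward some wooden instrument"; "across their actor before that distant signal"; "before that distant signal". The second one spans "across their actor before that distant signal".

across their actor before that distant signal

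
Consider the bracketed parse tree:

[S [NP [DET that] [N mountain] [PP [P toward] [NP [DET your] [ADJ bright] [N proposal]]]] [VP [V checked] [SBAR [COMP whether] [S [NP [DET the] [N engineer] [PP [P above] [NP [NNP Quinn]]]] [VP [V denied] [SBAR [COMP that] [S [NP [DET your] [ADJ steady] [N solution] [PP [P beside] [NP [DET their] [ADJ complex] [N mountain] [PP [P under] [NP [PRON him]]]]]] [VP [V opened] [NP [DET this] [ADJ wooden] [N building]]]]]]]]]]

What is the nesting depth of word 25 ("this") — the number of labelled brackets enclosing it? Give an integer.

10

Path from the root down to the word: S → VP → SBAR → S → VP → SBAR → S → VP → NP → DET. That is 10 enclosing brackets.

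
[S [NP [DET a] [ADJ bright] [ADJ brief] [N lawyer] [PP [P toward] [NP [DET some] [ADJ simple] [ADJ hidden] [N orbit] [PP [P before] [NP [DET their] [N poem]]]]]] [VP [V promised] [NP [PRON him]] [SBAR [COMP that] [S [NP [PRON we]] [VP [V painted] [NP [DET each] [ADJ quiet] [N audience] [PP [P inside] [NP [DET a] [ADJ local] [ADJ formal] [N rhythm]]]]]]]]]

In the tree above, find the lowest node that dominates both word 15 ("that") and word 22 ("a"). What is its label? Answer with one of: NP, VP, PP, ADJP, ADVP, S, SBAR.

Both words fall inside [SBAR that we painted each quiet audience inside a local formal rhythm] (words 15–25), and no smaller constituent contains them both. Label: SBAR.

SBAR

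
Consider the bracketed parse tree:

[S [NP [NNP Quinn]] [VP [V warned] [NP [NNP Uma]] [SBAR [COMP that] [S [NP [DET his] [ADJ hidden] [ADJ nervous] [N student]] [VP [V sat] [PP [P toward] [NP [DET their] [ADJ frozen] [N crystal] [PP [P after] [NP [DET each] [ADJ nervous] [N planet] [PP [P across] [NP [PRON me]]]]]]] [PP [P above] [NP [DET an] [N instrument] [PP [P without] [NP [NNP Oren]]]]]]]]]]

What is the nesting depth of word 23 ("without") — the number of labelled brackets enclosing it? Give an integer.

Path from the root down to the word: S → VP → SBAR → S → VP → PP → NP → PP → P. That is 9 enclosing brackets.

9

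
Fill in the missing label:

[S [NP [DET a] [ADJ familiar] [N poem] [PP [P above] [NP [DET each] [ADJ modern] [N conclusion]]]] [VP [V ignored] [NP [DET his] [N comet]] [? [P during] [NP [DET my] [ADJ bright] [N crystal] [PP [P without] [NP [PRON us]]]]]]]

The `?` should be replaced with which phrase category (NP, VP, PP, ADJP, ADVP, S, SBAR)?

PP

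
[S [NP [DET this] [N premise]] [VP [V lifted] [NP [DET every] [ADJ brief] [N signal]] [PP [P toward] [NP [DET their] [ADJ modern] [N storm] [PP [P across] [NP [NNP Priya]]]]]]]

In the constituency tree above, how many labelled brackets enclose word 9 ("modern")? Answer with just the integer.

The word sits inside ADJ, which is inside NP, inside PP, inside VP, inside S — 5 brackets in all.

5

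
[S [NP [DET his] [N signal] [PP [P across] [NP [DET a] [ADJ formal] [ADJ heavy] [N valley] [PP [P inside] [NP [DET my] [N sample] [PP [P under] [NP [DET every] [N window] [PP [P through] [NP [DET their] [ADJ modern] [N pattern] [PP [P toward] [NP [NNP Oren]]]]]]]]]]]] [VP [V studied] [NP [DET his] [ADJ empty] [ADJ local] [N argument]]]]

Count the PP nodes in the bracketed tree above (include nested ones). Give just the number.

5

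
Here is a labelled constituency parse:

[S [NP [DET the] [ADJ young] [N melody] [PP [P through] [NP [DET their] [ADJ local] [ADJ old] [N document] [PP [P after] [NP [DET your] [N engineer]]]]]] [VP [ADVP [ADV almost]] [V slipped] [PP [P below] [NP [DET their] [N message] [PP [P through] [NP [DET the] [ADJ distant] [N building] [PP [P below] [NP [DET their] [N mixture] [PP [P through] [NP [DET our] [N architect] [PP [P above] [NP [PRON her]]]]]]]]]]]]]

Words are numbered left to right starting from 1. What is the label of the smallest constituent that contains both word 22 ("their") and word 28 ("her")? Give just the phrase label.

The smallest bracket enclosing both words is [NP their mixture through our architect above her], so the label is NP.

NP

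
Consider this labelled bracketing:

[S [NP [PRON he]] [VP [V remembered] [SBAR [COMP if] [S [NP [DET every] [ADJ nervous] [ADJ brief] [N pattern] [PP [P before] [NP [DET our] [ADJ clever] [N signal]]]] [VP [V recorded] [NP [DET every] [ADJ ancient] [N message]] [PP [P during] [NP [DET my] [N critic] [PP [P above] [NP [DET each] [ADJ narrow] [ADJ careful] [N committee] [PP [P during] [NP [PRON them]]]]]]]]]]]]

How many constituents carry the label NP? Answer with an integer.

Scanning left to right, an opening `[NP` appears at word positions 1, 4, 9, 13, 17, 20, 25 — 7 in total.

7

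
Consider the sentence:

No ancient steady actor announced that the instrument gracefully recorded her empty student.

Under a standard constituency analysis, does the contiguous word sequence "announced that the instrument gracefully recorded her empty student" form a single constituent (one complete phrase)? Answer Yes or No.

Yes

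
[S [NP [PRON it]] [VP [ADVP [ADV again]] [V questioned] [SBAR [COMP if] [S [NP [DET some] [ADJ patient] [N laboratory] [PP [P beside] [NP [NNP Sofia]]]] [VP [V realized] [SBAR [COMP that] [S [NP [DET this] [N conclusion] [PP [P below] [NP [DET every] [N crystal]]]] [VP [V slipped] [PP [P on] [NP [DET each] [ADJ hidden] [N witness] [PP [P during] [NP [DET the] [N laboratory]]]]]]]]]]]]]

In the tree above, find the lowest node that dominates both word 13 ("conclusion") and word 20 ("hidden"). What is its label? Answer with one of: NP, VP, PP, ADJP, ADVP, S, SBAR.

The smallest bracket enclosing both words is [S this conclusion below every crystal slipped on each hidden witness during the laboratory], so the label is S.

S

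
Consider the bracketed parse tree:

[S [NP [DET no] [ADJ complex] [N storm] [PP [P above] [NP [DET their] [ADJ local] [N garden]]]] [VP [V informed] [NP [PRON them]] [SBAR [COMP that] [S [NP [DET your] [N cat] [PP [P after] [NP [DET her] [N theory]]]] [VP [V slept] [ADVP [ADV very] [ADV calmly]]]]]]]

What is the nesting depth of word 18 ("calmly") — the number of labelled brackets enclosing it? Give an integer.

7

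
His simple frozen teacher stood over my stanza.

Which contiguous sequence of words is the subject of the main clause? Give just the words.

his simple frozen teacher

"his simple frozen teacher" is the NP that combines with the VP headed by "stood" to form the main clause — the subject.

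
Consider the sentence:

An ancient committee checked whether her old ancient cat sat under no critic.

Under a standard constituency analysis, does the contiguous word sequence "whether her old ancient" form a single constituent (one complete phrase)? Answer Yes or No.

No

The sequence begins inside the complementizer "whether" and ends inside the clause "her old ancient cat sat under no critic"; it crosses a phrase boundary, so no single node in the tree spans exactly those words.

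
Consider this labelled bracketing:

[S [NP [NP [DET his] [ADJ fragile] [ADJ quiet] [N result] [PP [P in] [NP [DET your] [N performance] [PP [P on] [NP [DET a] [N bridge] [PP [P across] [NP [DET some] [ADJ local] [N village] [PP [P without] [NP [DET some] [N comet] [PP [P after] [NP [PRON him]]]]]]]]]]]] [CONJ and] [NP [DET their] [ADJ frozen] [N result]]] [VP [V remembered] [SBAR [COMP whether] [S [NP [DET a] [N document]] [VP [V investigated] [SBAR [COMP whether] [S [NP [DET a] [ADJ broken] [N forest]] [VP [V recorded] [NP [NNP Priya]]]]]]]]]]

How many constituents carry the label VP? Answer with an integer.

Scanning left to right, an opening `[VP` appears at word positions 24, 28, 33 — 3 in total.

3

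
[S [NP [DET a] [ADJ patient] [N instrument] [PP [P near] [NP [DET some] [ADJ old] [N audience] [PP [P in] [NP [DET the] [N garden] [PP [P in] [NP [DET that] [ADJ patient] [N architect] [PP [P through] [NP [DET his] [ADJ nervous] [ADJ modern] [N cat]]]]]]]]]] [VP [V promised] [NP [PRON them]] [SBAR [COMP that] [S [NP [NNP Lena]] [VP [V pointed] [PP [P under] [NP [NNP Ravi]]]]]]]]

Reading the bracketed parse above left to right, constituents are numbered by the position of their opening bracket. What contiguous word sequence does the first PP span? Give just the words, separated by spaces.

near some old audience in the garden in that patient architect through his nervous modern cat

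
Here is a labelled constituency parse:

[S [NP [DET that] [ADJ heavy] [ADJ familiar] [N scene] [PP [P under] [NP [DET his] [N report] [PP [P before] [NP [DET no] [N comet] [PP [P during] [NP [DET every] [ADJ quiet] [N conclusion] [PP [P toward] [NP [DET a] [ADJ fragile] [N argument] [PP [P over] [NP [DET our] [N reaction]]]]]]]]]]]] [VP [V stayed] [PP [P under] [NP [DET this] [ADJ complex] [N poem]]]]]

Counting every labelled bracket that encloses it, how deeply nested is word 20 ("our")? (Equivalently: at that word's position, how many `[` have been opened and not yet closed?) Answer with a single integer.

13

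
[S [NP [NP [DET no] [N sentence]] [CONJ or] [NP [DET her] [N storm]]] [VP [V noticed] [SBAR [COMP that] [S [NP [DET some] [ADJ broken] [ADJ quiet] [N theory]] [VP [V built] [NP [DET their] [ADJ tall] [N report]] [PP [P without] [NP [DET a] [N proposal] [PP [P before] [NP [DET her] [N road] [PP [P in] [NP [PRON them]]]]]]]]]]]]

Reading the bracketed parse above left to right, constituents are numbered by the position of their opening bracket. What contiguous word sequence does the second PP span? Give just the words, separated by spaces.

before her road in them

Opening `[PP` markers occur at word positions 16, 19, 22; the second of these opens the constituent [PP before her road in them].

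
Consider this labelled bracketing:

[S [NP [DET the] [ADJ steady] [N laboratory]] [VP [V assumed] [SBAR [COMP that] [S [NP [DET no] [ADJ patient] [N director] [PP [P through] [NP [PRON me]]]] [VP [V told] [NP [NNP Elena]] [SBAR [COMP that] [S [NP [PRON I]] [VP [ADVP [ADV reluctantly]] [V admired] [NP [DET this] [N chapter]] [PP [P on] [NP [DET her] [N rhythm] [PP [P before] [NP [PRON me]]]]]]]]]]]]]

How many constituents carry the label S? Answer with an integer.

3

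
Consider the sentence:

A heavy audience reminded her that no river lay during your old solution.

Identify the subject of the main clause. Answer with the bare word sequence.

a heavy audience

"a heavy audience" is the NP that combines with the VP headed by "reminded" to form the main clause — the subject.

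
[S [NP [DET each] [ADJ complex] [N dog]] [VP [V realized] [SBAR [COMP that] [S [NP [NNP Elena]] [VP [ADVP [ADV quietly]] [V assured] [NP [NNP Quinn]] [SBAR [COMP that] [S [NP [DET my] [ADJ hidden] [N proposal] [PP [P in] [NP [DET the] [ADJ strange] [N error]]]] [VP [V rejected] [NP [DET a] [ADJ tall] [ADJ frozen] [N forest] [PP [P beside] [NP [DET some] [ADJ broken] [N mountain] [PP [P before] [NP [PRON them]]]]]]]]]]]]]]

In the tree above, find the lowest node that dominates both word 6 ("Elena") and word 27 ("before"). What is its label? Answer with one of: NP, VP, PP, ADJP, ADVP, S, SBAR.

S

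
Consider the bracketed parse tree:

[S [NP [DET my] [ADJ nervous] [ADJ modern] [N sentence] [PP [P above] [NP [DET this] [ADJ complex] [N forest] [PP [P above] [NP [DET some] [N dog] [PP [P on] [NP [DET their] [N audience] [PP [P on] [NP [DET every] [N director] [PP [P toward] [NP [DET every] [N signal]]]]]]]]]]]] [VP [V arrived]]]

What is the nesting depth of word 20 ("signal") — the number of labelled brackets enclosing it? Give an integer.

13

The word sits inside N, which is inside NP, inside PP, inside NP, inside PP, inside NP, inside PP, inside NP, inside PP, inside NP, inside PP, inside NP, inside S — 13 brackets in all.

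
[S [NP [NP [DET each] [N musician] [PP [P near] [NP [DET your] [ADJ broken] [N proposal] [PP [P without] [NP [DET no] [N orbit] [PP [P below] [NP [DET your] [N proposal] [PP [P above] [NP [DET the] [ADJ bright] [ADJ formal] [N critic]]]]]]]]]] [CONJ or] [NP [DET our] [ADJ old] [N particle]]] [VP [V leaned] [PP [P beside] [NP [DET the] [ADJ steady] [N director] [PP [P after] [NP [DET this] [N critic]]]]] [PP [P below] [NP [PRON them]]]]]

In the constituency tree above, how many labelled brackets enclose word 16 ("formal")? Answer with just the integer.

The word sits inside ADJ, which is inside NP, inside PP, inside NP, inside PP, inside NP, inside PP, inside NP, inside PP, inside NP, inside NP, inside S — 12 brackets in all.

12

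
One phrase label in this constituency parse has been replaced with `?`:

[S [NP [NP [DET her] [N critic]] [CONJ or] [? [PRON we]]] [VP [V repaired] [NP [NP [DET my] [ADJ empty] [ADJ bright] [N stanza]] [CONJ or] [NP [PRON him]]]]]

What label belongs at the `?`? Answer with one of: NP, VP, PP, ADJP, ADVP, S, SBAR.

NP

A constituent whose immediate children are PRON 'we' is a noun phrase: NP.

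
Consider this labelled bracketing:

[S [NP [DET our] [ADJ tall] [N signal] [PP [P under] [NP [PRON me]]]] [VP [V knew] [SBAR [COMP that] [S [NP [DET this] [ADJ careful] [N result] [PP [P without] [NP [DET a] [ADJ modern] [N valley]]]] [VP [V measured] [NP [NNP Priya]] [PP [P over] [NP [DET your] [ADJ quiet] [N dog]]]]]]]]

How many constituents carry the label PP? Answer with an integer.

3

Listing each PP by its span: [PP under me]; [PP without a modern valley]; [PP over your quiet dog] — that makes 3.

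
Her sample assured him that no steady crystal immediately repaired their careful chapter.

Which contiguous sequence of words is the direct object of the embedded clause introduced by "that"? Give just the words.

their careful chapter

The verb of the embedded clause introduced by "that" is "repaired"; its direct object is the NP "their careful chapter".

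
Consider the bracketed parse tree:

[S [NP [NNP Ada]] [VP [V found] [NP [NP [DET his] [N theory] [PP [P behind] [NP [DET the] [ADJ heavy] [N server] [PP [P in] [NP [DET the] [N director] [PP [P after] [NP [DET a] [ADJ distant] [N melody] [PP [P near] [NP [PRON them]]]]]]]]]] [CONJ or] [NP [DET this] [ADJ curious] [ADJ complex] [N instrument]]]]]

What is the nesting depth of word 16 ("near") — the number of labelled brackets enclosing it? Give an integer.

12

The word sits inside P, which is inside PP, inside NP, inside PP, inside NP, inside PP, inside NP, inside PP, inside NP, inside NP, inside VP, inside S — 12 brackets in all.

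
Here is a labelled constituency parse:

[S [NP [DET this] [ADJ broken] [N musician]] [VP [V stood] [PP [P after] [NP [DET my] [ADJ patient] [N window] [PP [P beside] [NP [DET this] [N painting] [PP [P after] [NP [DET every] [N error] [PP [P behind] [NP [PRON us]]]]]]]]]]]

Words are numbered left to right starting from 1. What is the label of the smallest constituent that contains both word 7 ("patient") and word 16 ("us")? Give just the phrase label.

Word 7 lies under S → VP → PP → NP → ADJ; word 16 lies under S → VP → PP → NP → PP → NP → PP → NP → PP → NP → PRON. The lowest shared node is the NP.

NP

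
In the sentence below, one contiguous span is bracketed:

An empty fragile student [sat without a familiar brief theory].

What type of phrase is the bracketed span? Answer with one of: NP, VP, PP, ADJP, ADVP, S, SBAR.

VP

The span is built around the verb "sat" — a verb phrase (VP).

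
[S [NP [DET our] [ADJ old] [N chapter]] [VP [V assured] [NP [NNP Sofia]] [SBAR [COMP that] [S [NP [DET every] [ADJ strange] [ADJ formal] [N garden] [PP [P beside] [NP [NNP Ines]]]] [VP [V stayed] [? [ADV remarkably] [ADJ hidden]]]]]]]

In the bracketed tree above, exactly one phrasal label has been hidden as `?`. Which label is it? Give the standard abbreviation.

ADJP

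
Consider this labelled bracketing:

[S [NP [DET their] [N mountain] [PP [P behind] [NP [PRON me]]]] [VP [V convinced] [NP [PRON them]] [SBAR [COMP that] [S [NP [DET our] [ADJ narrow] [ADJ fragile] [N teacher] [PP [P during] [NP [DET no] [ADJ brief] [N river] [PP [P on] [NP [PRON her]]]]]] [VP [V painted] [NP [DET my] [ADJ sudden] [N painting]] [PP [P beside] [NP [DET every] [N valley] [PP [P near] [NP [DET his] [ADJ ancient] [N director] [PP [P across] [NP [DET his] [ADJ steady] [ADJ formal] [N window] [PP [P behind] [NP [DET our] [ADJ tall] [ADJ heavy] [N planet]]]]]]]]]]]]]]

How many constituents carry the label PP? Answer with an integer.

The PP constituents are: [PP behind me]; [PP during no brief river on her]; [PP on her]; [PP beside every valley near his ancient director across his steady formal window behind our tall heavy planet]; [PP near his ancient director across his steady formal window behind our tall heavy planet]; [PP across his steady formal window behind our tall heavy planet] …. Total: 7.

7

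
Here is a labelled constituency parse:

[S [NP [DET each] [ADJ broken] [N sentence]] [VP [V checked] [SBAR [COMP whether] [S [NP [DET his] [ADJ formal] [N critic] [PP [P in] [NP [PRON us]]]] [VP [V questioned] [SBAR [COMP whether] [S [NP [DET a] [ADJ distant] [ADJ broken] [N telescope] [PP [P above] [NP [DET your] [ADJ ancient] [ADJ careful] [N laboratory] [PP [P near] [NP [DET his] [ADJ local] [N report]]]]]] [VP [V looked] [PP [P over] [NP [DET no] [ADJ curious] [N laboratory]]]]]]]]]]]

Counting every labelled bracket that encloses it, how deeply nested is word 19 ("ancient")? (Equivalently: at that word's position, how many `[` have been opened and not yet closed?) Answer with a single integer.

11

The word sits inside ADJ, which is inside NP, inside PP, inside NP, inside S, inside SBAR, inside VP, inside S, inside SBAR, inside VP, inside S — 11 brackets in all.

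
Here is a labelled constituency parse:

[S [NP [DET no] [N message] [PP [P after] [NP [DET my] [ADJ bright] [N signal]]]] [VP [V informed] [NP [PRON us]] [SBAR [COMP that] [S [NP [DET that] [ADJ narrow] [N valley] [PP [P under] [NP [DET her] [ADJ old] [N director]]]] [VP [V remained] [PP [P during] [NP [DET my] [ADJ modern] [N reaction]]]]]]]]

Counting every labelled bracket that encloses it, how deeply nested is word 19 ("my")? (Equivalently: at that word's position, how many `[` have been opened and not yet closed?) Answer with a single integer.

8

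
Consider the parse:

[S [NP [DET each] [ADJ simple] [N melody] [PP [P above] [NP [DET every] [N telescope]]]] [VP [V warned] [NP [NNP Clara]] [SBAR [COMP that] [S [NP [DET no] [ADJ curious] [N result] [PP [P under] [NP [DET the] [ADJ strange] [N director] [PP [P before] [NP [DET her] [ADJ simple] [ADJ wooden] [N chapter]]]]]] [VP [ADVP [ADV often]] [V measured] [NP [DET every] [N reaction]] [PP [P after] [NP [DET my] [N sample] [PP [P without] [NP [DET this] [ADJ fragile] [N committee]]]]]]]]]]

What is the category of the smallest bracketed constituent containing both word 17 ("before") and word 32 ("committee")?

S

Word 17 lies under S → VP → SBAR → S → NP → PP → NP → PP → P; word 32 lies under S → VP → SBAR → S → VP → PP → NP → PP → NP → N. The lowest shared node is the S.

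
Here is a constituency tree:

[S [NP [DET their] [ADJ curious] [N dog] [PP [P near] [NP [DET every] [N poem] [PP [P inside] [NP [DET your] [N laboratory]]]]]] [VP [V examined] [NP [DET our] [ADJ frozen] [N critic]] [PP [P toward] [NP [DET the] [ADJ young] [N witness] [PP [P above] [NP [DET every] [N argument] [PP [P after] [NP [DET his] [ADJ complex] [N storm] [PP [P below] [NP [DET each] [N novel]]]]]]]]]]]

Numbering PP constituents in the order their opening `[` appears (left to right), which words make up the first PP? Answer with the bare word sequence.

near every poem inside your laboratory

The PP opening brackets appear, in order, over: "near every poem inside your laboratory"; "inside your laboratory"; "toward the young witness above every argument after his complex storm below each novel"; "above every argument after his complex storm below each novel"; "after his complex storm below each novel"; "below each novel". The first one spans "near every poem inside your laboratory".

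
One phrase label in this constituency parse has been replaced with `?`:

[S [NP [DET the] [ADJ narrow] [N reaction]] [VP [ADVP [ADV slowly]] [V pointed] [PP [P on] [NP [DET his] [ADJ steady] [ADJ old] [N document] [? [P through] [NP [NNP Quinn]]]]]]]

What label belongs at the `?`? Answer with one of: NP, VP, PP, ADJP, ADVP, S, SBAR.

PP

A constituent whose immediate children are P 'through', NP is a prepositional phrase: PP.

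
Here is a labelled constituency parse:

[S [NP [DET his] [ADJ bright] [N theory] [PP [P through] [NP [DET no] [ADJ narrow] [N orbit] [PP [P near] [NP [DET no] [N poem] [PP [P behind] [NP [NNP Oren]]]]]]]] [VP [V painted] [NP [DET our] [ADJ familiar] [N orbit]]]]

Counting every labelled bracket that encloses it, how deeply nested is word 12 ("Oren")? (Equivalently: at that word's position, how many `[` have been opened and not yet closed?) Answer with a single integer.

9

The word sits inside NNP, which is inside NP, inside PP, inside NP, inside PP, inside NP, inside PP, inside NP, inside S — 9 brackets in all.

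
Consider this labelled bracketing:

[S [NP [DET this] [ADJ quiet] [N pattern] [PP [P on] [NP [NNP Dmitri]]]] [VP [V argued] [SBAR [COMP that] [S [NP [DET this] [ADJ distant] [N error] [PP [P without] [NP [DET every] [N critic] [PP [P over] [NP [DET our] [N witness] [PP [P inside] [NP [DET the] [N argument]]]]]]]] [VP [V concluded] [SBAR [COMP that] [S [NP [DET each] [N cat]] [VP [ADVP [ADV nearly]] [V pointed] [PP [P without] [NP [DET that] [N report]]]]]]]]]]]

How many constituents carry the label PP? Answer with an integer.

5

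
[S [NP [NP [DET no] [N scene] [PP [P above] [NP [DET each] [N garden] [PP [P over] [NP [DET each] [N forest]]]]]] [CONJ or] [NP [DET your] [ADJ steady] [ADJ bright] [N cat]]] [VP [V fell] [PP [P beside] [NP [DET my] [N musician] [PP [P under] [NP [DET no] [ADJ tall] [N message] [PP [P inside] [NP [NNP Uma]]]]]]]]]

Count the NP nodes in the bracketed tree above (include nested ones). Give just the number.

8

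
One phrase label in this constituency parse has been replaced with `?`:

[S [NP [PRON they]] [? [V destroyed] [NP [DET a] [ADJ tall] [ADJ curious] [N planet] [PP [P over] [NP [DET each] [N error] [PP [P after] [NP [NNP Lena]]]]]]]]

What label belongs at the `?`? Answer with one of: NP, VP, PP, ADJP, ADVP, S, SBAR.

VP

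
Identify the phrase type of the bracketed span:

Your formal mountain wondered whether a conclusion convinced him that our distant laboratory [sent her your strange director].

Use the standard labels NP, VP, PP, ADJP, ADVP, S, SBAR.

The bracketed span "sent her your strange director" is headed by "sent", making it a verb phrase (VP).

VP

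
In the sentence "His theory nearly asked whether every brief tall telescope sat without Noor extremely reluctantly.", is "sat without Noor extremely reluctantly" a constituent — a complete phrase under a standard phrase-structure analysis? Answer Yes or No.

"sat without Noor extremely reluctantly" is exactly the verb phrase [VP sat without Noor extremely reluctantly], a complete constituent.

Yes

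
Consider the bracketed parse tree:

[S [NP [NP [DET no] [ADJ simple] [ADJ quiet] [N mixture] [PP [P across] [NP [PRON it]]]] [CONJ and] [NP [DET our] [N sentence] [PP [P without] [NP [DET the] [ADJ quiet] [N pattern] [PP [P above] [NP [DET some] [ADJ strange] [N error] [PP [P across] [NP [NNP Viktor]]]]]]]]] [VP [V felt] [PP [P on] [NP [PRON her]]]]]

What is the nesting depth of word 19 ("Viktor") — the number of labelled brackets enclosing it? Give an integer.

10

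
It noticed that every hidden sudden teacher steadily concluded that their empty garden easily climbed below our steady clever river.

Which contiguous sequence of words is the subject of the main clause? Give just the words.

it

In the main clause the verb is "noticed"; the NP preceding it, "it", is the subject.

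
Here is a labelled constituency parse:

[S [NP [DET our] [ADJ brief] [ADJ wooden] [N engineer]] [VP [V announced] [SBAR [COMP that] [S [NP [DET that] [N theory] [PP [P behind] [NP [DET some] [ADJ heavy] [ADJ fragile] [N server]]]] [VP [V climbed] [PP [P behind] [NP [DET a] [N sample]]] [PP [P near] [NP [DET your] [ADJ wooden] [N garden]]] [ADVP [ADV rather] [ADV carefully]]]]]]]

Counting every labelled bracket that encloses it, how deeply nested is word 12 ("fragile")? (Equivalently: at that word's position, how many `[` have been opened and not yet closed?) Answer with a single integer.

8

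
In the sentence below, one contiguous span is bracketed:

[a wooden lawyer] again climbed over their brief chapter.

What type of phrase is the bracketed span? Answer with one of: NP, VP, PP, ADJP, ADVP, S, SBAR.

NP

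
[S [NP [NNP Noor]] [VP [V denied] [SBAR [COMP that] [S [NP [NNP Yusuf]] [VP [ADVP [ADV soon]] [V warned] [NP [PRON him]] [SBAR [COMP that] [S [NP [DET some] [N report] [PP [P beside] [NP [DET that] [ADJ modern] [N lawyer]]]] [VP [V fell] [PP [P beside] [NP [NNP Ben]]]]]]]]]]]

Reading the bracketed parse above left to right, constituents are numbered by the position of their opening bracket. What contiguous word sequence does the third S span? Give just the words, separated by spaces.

some report beside that modern lawyer fell beside Ben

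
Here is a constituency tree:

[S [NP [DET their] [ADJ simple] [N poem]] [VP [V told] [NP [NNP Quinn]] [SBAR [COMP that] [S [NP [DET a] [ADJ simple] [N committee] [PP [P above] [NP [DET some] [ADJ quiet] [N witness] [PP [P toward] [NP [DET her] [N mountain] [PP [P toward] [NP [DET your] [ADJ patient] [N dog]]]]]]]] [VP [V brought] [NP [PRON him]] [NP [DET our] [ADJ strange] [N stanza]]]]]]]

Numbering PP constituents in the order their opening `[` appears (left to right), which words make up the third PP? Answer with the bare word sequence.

In left-to-right order the PP constituents are "above some quiet witness toward her mountain toward your patient dog"; "toward her mountain toward your patient dog"; "toward your patient dog". Number 3 is "toward your patient dog".

toward your patient dog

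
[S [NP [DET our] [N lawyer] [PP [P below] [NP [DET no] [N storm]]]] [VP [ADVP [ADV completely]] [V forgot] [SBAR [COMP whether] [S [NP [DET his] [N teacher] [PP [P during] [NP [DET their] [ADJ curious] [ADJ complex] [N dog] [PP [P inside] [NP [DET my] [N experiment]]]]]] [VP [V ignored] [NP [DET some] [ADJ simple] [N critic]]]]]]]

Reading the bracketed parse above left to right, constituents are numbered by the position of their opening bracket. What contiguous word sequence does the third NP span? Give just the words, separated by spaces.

his teacher during their curious complex dog inside my experiment

The NP opening brackets appear, in order, over: "our lawyer below no storm"; "no storm"; "his teacher during their curious complex dog inside my experiment"; "their curious complex dog inside my experiment"; "my experiment"; "some simple critic". The third one spans "his teacher during their curious complex dog inside my experiment".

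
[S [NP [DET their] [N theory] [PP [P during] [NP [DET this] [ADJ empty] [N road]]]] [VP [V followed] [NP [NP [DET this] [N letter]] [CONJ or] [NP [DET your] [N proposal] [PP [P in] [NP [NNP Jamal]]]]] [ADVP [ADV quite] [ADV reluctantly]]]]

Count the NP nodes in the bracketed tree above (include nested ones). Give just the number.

6

Scanning left to right, an opening `[NP` appears at word positions 1, 4, 8, 8, 11, 14 — 6 in total.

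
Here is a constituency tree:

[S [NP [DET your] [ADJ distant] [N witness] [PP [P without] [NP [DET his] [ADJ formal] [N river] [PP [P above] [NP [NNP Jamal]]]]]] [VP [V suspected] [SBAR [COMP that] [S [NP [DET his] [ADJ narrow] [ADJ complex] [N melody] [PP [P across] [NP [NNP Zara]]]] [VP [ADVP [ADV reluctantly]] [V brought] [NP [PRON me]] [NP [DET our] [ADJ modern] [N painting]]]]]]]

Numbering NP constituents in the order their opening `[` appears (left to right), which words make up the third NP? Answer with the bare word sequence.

In left-to-right order the NP constituents are "your distant witness without his formal river above Jamal"; "his formal river above Jamal"; "Jamal"; "his narrow complex melody across Zara"; "Zara"; "me"; "our modern painting". Number 3 is "Jamal".

Jamal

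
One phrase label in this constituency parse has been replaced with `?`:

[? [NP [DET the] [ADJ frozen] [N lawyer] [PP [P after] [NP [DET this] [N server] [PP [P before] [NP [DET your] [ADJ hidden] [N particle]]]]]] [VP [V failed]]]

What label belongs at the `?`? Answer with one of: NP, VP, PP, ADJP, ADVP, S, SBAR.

S

A constituent whose immediate children are NP, VP is a clause: S.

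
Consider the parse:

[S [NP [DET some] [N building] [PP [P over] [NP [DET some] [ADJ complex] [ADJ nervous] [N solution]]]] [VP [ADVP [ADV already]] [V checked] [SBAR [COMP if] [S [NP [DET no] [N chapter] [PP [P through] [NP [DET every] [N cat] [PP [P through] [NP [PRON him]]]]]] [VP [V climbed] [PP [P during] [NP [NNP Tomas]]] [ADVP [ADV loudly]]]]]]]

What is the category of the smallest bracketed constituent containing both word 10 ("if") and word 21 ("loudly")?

SBAR

The smallest bracket enclosing both words is [SBAR if no chapter through every cat through him climbed during Tomas loudly], so the label is SBAR.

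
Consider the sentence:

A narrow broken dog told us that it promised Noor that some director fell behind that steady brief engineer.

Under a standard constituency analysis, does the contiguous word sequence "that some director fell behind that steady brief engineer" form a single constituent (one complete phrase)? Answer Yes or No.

"that some director fell behind that steady brief engineer" is exactly the subordinate clause [SBAR that some director fell behind that steady brief engineer], a complete constituent.

Yes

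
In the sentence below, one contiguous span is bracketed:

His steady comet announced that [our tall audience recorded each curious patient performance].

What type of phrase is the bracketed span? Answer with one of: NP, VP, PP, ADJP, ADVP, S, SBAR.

The bracketed span "our tall audience recorded each curious patient performance" is headed by "recorded", making it a clause (S).

S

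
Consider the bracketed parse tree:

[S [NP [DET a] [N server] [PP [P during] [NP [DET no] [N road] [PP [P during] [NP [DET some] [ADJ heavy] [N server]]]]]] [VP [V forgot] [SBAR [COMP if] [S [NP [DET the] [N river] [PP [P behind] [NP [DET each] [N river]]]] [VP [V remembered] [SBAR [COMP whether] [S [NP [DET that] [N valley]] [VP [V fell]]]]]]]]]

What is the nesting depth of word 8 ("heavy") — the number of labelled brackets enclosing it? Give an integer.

Path from the root down to the word: S → NP → PP → NP → PP → NP → ADJ. That is 7 enclosing brackets.

7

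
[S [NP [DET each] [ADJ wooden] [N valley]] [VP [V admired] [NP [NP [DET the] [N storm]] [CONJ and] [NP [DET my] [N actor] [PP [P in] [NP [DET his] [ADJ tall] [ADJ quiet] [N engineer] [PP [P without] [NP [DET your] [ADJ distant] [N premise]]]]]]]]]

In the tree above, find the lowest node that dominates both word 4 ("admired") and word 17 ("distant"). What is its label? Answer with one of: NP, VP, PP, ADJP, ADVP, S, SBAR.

The smallest bracket enclosing both words is [VP admired the storm and my actor in his tall quiet engineer without your distant premise], so the label is VP.

VP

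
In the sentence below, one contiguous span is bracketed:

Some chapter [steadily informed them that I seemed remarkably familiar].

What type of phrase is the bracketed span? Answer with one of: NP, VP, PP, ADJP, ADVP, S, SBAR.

VP

The bracketed span "steadily informed them that I seemed remarkably familiar" is headed by "informed", making it a verb phrase (VP).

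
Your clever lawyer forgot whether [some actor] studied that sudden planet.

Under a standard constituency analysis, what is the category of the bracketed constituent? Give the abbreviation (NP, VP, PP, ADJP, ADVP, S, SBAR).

NP

"actor" is the head of the bracketed span, so the span is a noun phrase: NP.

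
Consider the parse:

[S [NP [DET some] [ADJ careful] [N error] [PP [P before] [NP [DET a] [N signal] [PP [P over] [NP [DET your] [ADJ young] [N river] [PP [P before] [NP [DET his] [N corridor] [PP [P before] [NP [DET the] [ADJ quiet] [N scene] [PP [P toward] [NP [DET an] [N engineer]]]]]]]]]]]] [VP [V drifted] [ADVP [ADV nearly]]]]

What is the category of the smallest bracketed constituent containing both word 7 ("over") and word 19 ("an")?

Both words fall inside [PP over your young river before his corridor before the quiet scene toward an engineer] (words 7–20), and no smaller constituent contains them both. Label: PP.

PP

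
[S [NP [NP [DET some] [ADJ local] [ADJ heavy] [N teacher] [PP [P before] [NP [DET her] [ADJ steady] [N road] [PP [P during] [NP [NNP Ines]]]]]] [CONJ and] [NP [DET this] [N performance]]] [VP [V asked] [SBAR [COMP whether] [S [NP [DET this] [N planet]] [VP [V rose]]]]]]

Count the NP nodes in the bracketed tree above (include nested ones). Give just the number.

Listing each NP by its span: [NP some local heavy teacher before her steady road during Ines and this performance]; [NP some local heavy teacher before her steady road during Ines]; [NP her steady road during Ines]; [NP Ines]; [NP this performance]; [NP this planet] — that makes 6.

6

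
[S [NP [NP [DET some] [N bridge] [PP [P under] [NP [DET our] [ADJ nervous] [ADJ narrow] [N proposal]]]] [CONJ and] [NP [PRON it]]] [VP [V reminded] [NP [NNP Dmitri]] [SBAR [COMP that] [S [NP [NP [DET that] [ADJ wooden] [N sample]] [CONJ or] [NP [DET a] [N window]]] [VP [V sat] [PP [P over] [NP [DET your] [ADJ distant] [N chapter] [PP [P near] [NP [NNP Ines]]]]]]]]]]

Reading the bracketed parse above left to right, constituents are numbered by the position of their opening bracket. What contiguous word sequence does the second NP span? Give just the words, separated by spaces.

Opening `[NP` markers occur at word positions 1, 1, 4, 9, 11, 13, 13, 17, 21, 25; the second of these opens the constituent [NP some bridge under our nervous narrow proposal].

some bridge under our nervous narrow proposal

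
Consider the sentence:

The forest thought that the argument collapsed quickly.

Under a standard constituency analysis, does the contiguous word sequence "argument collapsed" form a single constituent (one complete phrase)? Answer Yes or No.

No

The sequence begins inside the noun phrase "the argument" and ends inside the verb phrase "collapsed quickly"; it crosses a phrase boundary, so no single node in the tree spans exactly those words.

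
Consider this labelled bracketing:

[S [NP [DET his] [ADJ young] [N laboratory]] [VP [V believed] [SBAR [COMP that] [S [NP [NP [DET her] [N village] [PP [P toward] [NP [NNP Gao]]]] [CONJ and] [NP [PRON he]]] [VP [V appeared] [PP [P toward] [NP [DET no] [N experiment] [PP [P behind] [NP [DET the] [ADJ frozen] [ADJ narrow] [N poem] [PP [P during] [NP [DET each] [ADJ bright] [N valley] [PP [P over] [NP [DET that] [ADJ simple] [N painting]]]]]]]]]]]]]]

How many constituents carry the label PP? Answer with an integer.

5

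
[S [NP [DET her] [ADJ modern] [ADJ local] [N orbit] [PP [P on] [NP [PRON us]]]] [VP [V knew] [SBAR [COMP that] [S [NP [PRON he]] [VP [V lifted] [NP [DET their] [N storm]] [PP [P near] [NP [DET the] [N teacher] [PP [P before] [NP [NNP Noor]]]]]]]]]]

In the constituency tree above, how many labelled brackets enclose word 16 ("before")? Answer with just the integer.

9

Counting open brackets not yet closed at "before": [S [VP [SBAR [S [VP [PP [NP [PP [P = 9.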